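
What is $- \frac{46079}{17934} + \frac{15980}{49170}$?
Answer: $- \frac{65970637}{29393826} \approx -2.2444$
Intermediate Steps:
$- \frac{46079}{17934} + \frac{15980}{49170} = \left(-46079\right) \frac{1}{17934} + 15980 \cdot \frac{1}{49170} = - \frac{46079}{17934} + \frac{1598}{4917} = - \frac{65970637}{29393826}$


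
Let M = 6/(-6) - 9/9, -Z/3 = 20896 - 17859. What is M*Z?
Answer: 18222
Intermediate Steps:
Z = -9111 (Z = -3*(20896 - 17859) = -3*3037 = -9111)
M = -2 (M = 6*(-1/6) - 9*1/9 = -1 - 1 = -2)
M*Z = -2*(-9111) = 18222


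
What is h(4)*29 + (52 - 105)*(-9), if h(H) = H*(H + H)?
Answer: 1405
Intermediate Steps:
h(H) = 2*H**2 (h(H) = H*(2*H) = 2*H**2)
h(4)*29 + (52 - 105)*(-9) = (2*4**2)*29 + (52 - 105)*(-9) = (2*16)*29 - 53*(-9) = 32*29 + 477 = 928 + 477 = 1405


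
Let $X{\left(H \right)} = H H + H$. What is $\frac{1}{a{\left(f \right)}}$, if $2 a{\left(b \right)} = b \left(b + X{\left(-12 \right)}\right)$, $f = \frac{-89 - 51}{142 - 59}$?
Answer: $- \frac{6889}{757120} \approx -0.0090989$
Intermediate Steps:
$X{\left(H \right)} = H + H^{2}$ ($X{\left(H \right)} = H^{2} + H = H + H^{2}$)
$f = - \frac{140}{83} \approx -1.6867$
$a{\left(b \right)} = \frac{b \left(132 + b\right)}{2}$ ($a{\left(b \right)} = \frac{b \left(b - 12 \left(1 - 12\right)\right)}{2} = \frac{b \left(b - -132\right)}{2} = \frac{b \left(b + 132\right)}{2} = \frac{b \left(132 + b\right)}{2}$)
$\frac{1}{a{\left(f \right)}} = \frac{1}{\frac{1}{2} \left(- \frac{140}{83}\right) \left(132 - \frac{140}{83}\right)} = \frac{1}{\frac{1}{2} \left(- \frac{140}{83}\right) \frac{10816}{83}} = \frac{1}{- \frac{757120}{6889}} = - \frac{6889}{757120}$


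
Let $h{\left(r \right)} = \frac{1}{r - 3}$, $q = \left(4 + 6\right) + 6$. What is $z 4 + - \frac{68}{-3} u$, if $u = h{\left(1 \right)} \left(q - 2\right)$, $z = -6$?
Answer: $- \frac{548}{3} \approx -182.67$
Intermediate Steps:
$q = 16$ ($q = 10 + 6 = 16$)
$h{\left(r \right)} = \frac{1}{-3 + r}$
$u = -7$ ($u = \frac{16 - 2}{-3 + 1} = \frac{1}{-2} \cdot 14 = \left(- \frac{1}{2}\right) 14 = -7$)
$z 4 + - \frac{68}{-3} u = \left(-6\right) 4 + - \frac{68}{-3} \left(-7\right) = -24 + \left(-68\right) \left(- \frac{1}{3}\right) \left(-7\right) = -24 + \frac{68}{3} \left(-7\right) = -24 - \frac{476}{3} = - \frac{548}{3}$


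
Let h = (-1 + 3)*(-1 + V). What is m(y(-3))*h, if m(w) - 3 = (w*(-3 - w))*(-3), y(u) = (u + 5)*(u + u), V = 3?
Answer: 1308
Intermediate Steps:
y(u) = 2*u*(5 + u) (y(u) = (5 + u)*(2*u) = 2*u*(5 + u))
m(w) = 3 - 3*w*(-3 - w) (m(w) = 3 + (w*(-3 - w))*(-3) = 3 - 3*w*(-3 - w))
h = 4 (h = (-1 + 3)*(-1 + 3) = 2*2 = 4)
m(y(-3))*h = (3 + 3*(2*(-3)*(5 - 3))² + 9*(2*(-3)*(5 - 3)))*4 = (3 + 3*(2*(-3)*2)² + 9*(2*(-3)*2))*4 = (3 + 3*(-12)² + 9*(-12))*4 = (3 + 3*144 - 108)*4 = (3 + 432 - 108)*4 = 327*4 = 1308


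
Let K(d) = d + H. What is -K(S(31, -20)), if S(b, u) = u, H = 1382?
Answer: -1362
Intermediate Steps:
K(d) = 1382 + d (K(d) = d + 1382 = 1382 + d)
-K(S(31, -20)) = -(1382 - 20) = -1*1362 = -1362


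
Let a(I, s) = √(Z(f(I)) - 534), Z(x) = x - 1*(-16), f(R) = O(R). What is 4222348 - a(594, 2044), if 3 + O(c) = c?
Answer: 4222348 - √73 ≈ 4.2223e+6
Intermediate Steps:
O(c) = -3 + c
f(R) = -3 + R
Z(x) = 16 + x (Z(x) = x + 16 = 16 + x)
a(I, s) = √(-521 + I) (a(I, s) = √((16 + (-3 + I)) - 534) = √((13 + I) - 534) = √(-521 + I))
4222348 - a(594, 2044) = 4222348 - √(-521 + 594) = 4222348 - √73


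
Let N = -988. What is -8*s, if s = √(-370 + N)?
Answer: -8*I*√1358 ≈ -294.81*I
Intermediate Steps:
s = I*√1358 (s = √(-370 - 988) = √(-1358) = I*√1358 ≈ 36.851*I)
-8*s = -8*I*√1358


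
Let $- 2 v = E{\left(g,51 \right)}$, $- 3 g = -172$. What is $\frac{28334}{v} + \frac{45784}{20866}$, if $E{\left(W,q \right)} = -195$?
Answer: $\frac{595681184}{2034435} \approx 292.8$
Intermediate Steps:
$g = \frac{172}{3}$ ($g = \left(- \frac{1}{3}\right) \left(-172\right) = \frac{172}{3} \approx 57.333$)
$v = \frac{195}{2}$ ($v = \left(- \frac{1}{2}\right) \left(-195\right) = \frac{195}{2} \approx 97.5$)
$\frac{28334}{v} + \frac{45784}{20866} = \frac{28334}{\frac{195}{2}} + \frac{45784}{20866} = 28334 \cdot \frac{2}{195} + 45784 \cdot \frac{1}{20866} = \frac{56668}{195} + \frac{22892}{10433} = \frac{595681184}{2034435}$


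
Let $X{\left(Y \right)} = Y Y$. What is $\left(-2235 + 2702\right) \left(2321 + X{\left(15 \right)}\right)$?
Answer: $1188982$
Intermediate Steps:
$X{\left(Y \right)} = Y^{2}$
$\left(-2235 + 2702\right) \left(2321 + X{\left(15 \right)}\right) = \left(-2235 + 2702\right) \left(2321 + 15^{2}\right) = 467 \left(2321 + 225\right) = 467 \cdot 2546 = 1188982$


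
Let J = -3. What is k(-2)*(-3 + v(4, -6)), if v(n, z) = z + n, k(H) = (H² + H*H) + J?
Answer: -25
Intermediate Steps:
k(H) = -3 + 2*H² (k(H) = (H² + H*H) - 3 = (H² + H²) - 3 = 2*H² - 3 = -3 + 2*H²)
v(n, z) = n + z
k(-2)*(-3 + v(4, -6)) = (-3 + 2*(-2)²)*(-3 + (4 - 6)) = (-3 + 2*4)*(-3 - 2) = (-3 + 8)*(-5) = 5*(-5) = -25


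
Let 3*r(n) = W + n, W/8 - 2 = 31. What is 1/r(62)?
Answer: 3/326 ≈ 0.0092025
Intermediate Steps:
W = 264 (W = 16 + 8*31 = 16 + 248 = 264)
r(n) = 88 + n/3 (r(n) = (264 + n)/3 = 88 + n/3)
1/r(62) = 1/(88 + (⅓)*62) = 1/(88 + 62/3) = 1/(326/3) = 3/326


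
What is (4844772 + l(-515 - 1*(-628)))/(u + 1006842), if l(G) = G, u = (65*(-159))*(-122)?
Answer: 4844885/2267712 ≈ 2.1365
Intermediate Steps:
u = 1260870 (u = -10335*(-122) = 1260870)
(4844772 + l(-515 - 1*(-628)))/(u + 1006842) = (4844772 + (-515 - 1*(-628)))/(1260870 + 1006842) = (4844772 + (-515 + 628))/2267712 = (4844772 + 113)*(1/2267712) = 4844885*(1/2267712) = 4844885/2267712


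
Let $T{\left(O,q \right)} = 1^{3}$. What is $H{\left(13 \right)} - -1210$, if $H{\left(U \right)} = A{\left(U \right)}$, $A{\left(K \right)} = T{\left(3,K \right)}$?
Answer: $1211$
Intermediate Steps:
$T{\left(O,q \right)} = 1$
$A{\left(K \right)} = 1$
$H{\left(U \right)} = 1$
$H{\left(13 \right)} - -1210 = 1 - -1210 = 1 + 1210 = 1211$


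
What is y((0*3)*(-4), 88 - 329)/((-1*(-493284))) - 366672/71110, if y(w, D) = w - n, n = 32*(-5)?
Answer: -22607756656/4384678155 ≈ -5.1561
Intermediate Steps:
n = -160
y(w, D) = 160 + w (y(w, D) = w - 1*(-160) = w + 160 = 160 + w)
y((0*3)*(-4), 88 - 329)/((-1*(-493284))) - 366672/71110 = (160 + (0*3)*(-4))/((-1*(-493284))) - 366672/71110 = (160 + 0*(-4))/493284 - 366672*1/71110 = (160 + 0)*(1/493284) - 183336/35555 = 160*(1/493284) - 183336/35555 = 40/123321 - 183336/35555 = -22607756656/4384678155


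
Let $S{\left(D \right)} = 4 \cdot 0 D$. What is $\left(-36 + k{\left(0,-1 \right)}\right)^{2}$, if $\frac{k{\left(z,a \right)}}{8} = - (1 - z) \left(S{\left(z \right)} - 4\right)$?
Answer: $16$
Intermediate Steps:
$S{\left(D \right)} = 0$ ($S{\left(D \right)} = 0 D = 0$)
$k{\left(z,a \right)} = 32 - 32 z$ ($k{\left(z,a \right)} = 8 - (1 - z) \left(0 - 4\right) = 8 \left(-1 + z\right) \left(-4\right) = 8 \left(4 - 4 z\right) = 32 - 32 z$)
$\left(-36 + k{\left(0,-1 \right)}\right)^{2} = \left(-36 + \left(32 - 0\right)\right)^{2} = \left(-36 + \left(32 + 0\right)\right)^{2} = \left(-36 + 32\right)^{2} = \left(-4\right)^{2} = 16$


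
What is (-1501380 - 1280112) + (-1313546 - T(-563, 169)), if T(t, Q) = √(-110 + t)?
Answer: -4095038 - I*√673 ≈ -4.095e+6 - 25.942*I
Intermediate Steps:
(-1501380 - 1280112) + (-1313546 - T(-563, 169)) = (-1501380 - 1280112) + (-1313546 - √(-110 - 563)) = -2781492 + (-1313546 - √(-673)) = -2781492 + (-1313546 - I*√673) = -4095038 - I*√673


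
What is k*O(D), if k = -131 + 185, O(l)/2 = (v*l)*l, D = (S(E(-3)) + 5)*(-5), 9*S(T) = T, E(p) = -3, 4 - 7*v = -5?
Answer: 75600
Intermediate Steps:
v = 9/7 (v = 4/7 - ⅐*(-5) = 4/7 + 5/7 = 9/7 ≈ 1.2857)
S(T) = T/9
D = -70/3 (D = ((⅑)*(-3) + 5)*(-5) = (-⅓ + 5)*(-5) = (14/3)*(-5) = -70/3 ≈ -23.333)
O(l) = 18*l²/7 (O(l) = 2*((9*l/7)*l) = 2*(9*l²/7) = 18*l²/7)
k = 54
k*O(D) = 54*(18*(-70/3)²/7) = 54*((18/7)*(4900/9)) = 54*1400 = 75600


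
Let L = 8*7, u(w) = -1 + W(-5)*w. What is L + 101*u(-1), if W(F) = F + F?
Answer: 965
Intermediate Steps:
W(F) = 2*F
u(w) = -1 - 10*w (u(w) = -1 + (2*(-5))*w = -1 - 10*w)
L = 56
L + 101*u(-1) = 56 + 101*(-1 - 10*(-1)) = 56 + 101*(-1 + 10) = 56 + 101*9 = 56 + 909 = 965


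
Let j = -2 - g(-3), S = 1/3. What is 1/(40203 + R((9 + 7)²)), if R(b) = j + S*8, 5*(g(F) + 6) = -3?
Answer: 15/603154 ≈ 2.4869e-5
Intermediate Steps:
S = ⅓ ≈ 0.33333
g(F) = -33/5 (g(F) = -6 + (⅕)*(-3) = -6 - ⅗ = -33/5)
j = 23/5 (j = -2 - 1*(-33/5) = -2 + 33/5 = 23/5 ≈ 4.6000)
R(b) = 109/15 (R(b) = 23/5 + (⅓)*8 = 23/5 + 8/3 = 109/15)
1/(40203 + R((9 + 7)²)) = 1/(40203 + 109/15) = 1/(603154/15) = 15/603154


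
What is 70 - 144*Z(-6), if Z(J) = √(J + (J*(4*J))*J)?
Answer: 70 - 144*I*√870 ≈ 70.0 - 4247.4*I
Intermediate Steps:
Z(J) = √(J + 4*J³) (Z(J) = √(J + (4*J²)*J) = √(J + 4*J³))
70 - 144*Z(-6) = 70 - 144*√(-6 + 4*(-6)³) = 70 - 144*√(-6 + 4*(-216)) = 70 - 144*√(-6 - 864) = 70 - 144*I*√870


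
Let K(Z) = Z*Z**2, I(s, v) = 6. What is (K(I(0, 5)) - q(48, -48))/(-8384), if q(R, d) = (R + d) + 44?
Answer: -43/2096 ≈ -0.020515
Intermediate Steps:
K(Z) = Z**3
q(R, d) = 44 + R + d
(K(I(0, 5)) - q(48, -48))/(-8384) = (6**3 - (44 + 48 - 48))/(-8384) = (216 - 1*44)*(-1/8384) = (216 - 44)*(-1/8384) = 172*(-1/8384) = -43/2096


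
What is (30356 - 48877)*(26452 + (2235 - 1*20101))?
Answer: -159021306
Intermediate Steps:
(30356 - 48877)*(26452 + (2235 - 1*20101)) = -18521*(26452 + (2235 - 20101)) = -18521*(26452 - 17866) = -18521*8586 = -159021306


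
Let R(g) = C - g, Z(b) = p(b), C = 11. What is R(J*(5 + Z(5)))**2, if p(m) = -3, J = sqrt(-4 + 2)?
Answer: 113 - 44*I*sqrt(2) ≈ 113.0 - 62.225*I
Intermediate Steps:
J = I*sqrt(2) (J = sqrt(-2) = I*sqrt(2) ≈ 1.4142*I)
Z(b) = -3
R(g) = 11 - g
R(J*(5 + Z(5)))**2 = (11 - I*sqrt(2)*(5 - 3))**2 = (11 - I*sqrt(2)*2)**2 = (11 - 2*I*sqrt(2))**2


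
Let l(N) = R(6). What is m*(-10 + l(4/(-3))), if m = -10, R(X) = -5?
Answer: 150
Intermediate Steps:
l(N) = -5
m*(-10 + l(4/(-3))) = -10*(-10 - 5) = -10*(-15) = 150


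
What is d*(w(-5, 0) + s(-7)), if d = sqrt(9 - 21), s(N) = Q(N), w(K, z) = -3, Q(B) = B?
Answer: -20*I*sqrt(3) ≈ -34.641*I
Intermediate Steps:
s(N) = N
d = 2*I*sqrt(3) (d = sqrt(-12) = 2*I*sqrt(3) ≈ 3.4641*I)
d*(w(-5, 0) + s(-7)) = (2*I*sqrt(3))*(-3 - 7) = (2*I*sqrt(3))*(-10) = -20*I*sqrt(3)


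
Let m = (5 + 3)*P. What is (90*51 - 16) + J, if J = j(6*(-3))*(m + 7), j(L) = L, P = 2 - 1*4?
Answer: 4736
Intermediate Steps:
P = -2 (P = 2 - 4 = -2)
m = -16 (m = (5 + 3)*(-2) = 8*(-2) = -16)
J = 162 (J = (6*(-3))*(-16 + 7) = -18*(-9) = 162)
(90*51 - 16) + J = (90*51 - 16) + 162 = (4590 - 16) + 162 = 4574 + 162 = 4736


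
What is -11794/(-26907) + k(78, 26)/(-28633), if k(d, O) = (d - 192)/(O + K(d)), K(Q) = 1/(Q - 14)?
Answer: 1096418754/2500512355 ≈ 0.43848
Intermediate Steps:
K(Q) = 1/(-14 + Q)
k(d, O) = (-192 + d)/(O + 1/(-14 + d)) (k(d, O) = (d - 192)/(O + 1/(-14 + d)) = (-192 + d)/(O + 1/(-14 + d)))
-11794/(-26907) + k(78, 26)/(-28633) = -11794/(-26907) + ((-192 + 78)*(-14 + 78)/(1 + 26*(-14 + 78)))/(-28633) = -11794*(-1/26907) + (-114*64/(1 + 26*64))*(-1/28633) = 11794/26907 + (-114*64/(1 + 1664))*(-1/28633) = 11794/26907 + (-114*64/1665)*(-1/28633) = 11794/26907 + ((1/1665)*(-114)*64)*(-1/28633) = 11794/26907 - 2432/555*(-1/28633) = 11794/26907 + 128/836385 = 1096418754/2500512355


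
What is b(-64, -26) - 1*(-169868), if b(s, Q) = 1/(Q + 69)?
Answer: 7304325/43 ≈ 1.6987e+5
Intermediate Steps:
b(s, Q) = 1/(69 + Q)
b(-64, -26) - 1*(-169868) = 1/(69 - 26) - 1*(-169868) = 1/43 + 169868 = 7304325/43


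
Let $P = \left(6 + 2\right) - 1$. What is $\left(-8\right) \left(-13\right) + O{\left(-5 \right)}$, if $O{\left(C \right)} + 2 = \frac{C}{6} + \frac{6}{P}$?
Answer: $\frac{4285}{42} \approx 102.02$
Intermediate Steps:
$P = 7$ ($P = 8 - 1 = 7$)
$O{\left(C \right)} = - \frac{8}{7} + \frac{C}{6}$ ($O{\left(C \right)} = -2 + \left(\frac{C}{6} + \frac{6}{7}\right) = -2 + \left(\frac{6}{7} + \frac{C}{6}\right) = - \frac{8}{7} + \frac{C}{6}$)
$\left(-8\right) \left(-13\right) + O{\left(-5 \right)} = \left(-8\right) \left(-13\right) + \left(- \frac{8}{7} + \frac{1}{6} \left(-5\right)\right) = 104 - \frac{83}{42} = \frac{4285}{42}$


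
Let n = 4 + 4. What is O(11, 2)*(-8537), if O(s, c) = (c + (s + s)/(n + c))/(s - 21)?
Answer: 179277/50 ≈ 3585.5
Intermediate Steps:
n = 8
O(s, c) = (c + 2*s/(8 + c))/(-21 + s) (O(s, c) = (c + (s + s)/(8 + c))/(s - 21) = (c + (2*s)/(8 + c))/(-21 + s) = (c + 2*s/(8 + c))/(-21 + s))
O(11, 2)*(-8537) = ((2² + 2*11 + 8*2)/(-168 - 21*2 + 8*11 + 2*11))*(-8537) = ((4 + 22 + 16)/(-168 - 42 + 88 + 22))*(-8537) = (42/(-100))*(-8537) = -1/100*42*(-8537) = -21/50*(-8537) = 179277/50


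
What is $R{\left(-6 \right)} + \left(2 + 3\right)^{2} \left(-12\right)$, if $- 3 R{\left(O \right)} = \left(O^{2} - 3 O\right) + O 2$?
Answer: $-314$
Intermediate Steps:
$R{\left(O \right)} = - \frac{O^{2}}{3} + \frac{O}{3}$ ($R{\left(O \right)} = - \frac{\left(O^{2} - 3 O\right) + O 2}{3} = - \frac{\left(O^{2} - 3 O\right) + 2 O}{3} = - \frac{O^{2} - O}{3} = - \frac{O^{2}}{3} + \frac{O}{3}$)
$R{\left(-6 \right)} + \left(2 + 3\right)^{2} \left(-12\right) = \frac{1}{3} \left(-6\right) \left(1 - -6\right) + \left(2 + 3\right)^{2} \left(-12\right) = \frac{1}{3} \left(-6\right) \left(1 + 6\right) + 5^{2} \left(-12\right) = \frac{1}{3} \left(-6\right) 7 + 25 \left(-12\right) = -14 - 300 = -314$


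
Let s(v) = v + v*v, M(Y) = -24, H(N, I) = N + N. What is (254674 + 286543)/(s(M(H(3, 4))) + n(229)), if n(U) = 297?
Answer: 541217/849 ≈ 637.48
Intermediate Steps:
H(N, I) = 2*N
s(v) = v + v²
(254674 + 286543)/(s(M(H(3, 4))) + n(229)) = (254674 + 286543)/(-24*(1 - 24) + 297) = 541217/(-24*(-23) + 297) = 541217/(552 + 297) = 541217/849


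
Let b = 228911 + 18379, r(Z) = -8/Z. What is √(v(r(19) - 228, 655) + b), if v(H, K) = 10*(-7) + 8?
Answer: 2*√61807 ≈ 497.22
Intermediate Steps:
b = 247290
v(H, K) = -62 (v(H, K) = -70 + 8 = -62)
√(v(r(19) - 228, 655) + b) = √(-62 + 247290) = √247228 = 2*√61807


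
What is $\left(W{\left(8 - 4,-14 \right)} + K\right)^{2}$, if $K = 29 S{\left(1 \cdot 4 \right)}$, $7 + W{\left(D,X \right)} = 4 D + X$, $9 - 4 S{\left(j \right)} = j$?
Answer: $\frac{15625}{16} \approx 976.56$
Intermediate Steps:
$S{\left(j \right)} = \frac{9}{4} - \frac{j}{4}$
$W{\left(D,X \right)} = -7 + X + 4 D$ ($W{\left(D,X \right)} = -7 + \left(4 D + X\right) = -7 + \left(X + 4 D\right) = -7 + X + 4 D$)
$K = \frac{145}{4}$ ($K = 29 \left(\frac{9}{4} - \frac{1 \cdot 4}{4}\right) = 29 \left(\frac{9}{4} - 1\right) = 29 \cdot \frac{5}{4} = \frac{145}{4} \approx 36.25$)
$\left(W{\left(8 - 4,-14 \right)} + K\right)^{2} = \left(\left(-7 - 14 + 4 \left(8 - 4\right)\right) + \frac{145}{4}\right)^{2} = \left(\left(-7 - 14 + 4 \cdot 4\right) + \frac{145}{4}\right)^{2} = \left(\left(-7 - 14 + 16\right) + \frac{145}{4}\right)^{2} = \left(-5 + \frac{145}{4}\right)^{2} = \left(\frac{125}{4}\right)^{2} = \frac{15625}{16}$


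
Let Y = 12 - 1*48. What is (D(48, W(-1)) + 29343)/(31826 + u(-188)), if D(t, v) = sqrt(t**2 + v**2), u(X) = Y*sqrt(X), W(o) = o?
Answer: 466935159/506568962 + 15913*sqrt(2305)/506568962 + 18*I*sqrt(108335)/253284481 + 528174*I*sqrt(47)/253284481 ≈ 0.92327 + 0.014319*I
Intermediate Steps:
Y = -36 (Y = 12 - 48 = -36)
u(X) = -36*sqrt(X)
(D(48, W(-1)) + 29343)/(31826 + u(-188)) = (sqrt(48**2 + (-1)**2) + 29343)/(31826 - 72*I*sqrt(47)) = (sqrt(2304 + 1) + 29343)/(31826 - 72*I*sqrt(47)) = (sqrt(2305) + 29343)/(31826 - 72*I*sqrt(47)) = (29343 + sqrt(2305))/(31826 - 72*I*sqrt(47))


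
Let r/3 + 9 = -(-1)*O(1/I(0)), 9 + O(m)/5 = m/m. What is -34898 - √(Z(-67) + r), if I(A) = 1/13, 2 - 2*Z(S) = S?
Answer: -34898 - 15*I*√2/2 ≈ -34898.0 - 10.607*I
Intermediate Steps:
Z(S) = 1 - S/2
I(A) = 1/13
O(m) = -40 (O(m) = -45 + 5*(m/m) = -45 + 5*1 = -45 + 5 = -40)
r = -147 (r = -27 + 3*(-(-1)*(-40)) = -27 + 3*(-1*40) = -27 + 3*(-40) = -27 - 120 = -147)
-34898 - √(Z(-67) + r) = -34898 - √((1 - ½*(-67)) - 147) = -34898 - √((1 + 67/2) - 147) = -34898 - √(69/2 - 147) = -34898 - √(-225/2) = -34898 - 15*I*√2/2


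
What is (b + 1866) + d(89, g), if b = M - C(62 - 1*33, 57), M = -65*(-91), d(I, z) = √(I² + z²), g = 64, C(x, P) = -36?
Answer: 7817 + √12017 ≈ 7926.6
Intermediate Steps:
M = 5915
b = 5951 (b = 5915 - 1*(-36) = 5915 + 36 = 5951)
(b + 1866) + d(89, g) = (5951 + 1866) + √(89² + 64²) = 7817 + √(7921 + 4096) = 7817 + √12017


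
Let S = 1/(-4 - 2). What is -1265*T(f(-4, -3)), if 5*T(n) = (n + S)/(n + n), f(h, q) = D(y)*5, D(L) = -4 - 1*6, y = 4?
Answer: -76153/600 ≈ -126.92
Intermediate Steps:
D(L) = -10 (D(L) = -4 - 6 = -10)
S = -⅙ (S = 1/(-6) = -⅙ ≈ -0.16667)
f(h, q) = -50 (f(h, q) = -10*5 = -50)
T(n) = (-⅙ + n)/(10*n) (T(n) = ((n - ⅙)/(n + n))/5 = ((-⅙ + n)/((2*n)))/5 = ((-⅙ + n)*(1/(2*n)))/5 = ((-⅙ + n)/(2*n))/5 = (-⅙ + n)/(10*n))
-1265*T(f(-4, -3)) = -1265*(1/60)*(-1 + 6*(-50))/(-50) = -1265*(1/60)*(-1/50)*(-1 - 300) = -1265*(1/60)*(-1/50)*(-301) = -1265*301/3000 = -23*3311/600 = -76153/600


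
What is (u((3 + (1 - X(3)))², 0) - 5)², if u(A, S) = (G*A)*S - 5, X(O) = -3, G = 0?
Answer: 100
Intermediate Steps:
u(A, S) = -5 (u(A, S) = (0*A)*S - 5 = 0*S - 5 = 0 - 5 = -5)
(u((3 + (1 - X(3)))², 0) - 5)² = (-5 - 5)² = (-10)² = 100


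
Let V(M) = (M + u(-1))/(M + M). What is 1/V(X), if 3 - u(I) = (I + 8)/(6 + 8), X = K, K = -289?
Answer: 1156/573 ≈ 2.0175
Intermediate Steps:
X = -289
u(I) = 17/7 - I/14 (u(I) = 3 - (I + 8)/(6 + 8) = 3 - (8 + I)/14 = 3 - (4/7 + I/14) = 3 + (-4/7 - I/14) = 17/7 - I/14)
V(M) = (5/2 + M)/(2*M) (V(M) = (M + (17/7 - 1/14*(-1)))/(M + M) = (M + (17/7 + 1/14))/((2*M)) = (M + 5/2)*(1/(2*M)) = (5/2 + M)*(1/(2*M)) = (5/2 + M)/(2*M))
1/V(X) = 1/((¼)*(5 + 2*(-289))/(-289)) = 1/((¼)*(-1/289)*(5 - 578)) = 1/((¼)*(-1/289)*(-573)) = 1/(573/1156) = 1156/573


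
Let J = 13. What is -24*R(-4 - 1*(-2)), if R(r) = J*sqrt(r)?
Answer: -312*I*sqrt(2) ≈ -441.23*I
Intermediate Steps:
R(r) = 13*sqrt(r)
-24*R(-4 - 1*(-2)) = -312*sqrt(-4 - 1*(-2)) = -312*sqrt(-4 + 2) = -312*sqrt(-2) = -312*I*sqrt(2)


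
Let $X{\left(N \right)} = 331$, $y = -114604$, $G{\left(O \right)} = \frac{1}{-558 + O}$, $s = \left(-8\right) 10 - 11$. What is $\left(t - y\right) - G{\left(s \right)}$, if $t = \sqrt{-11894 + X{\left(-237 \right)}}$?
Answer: $\frac{74377997}{649} + i \sqrt{11563} \approx 1.146 \cdot 10^{5} + 107.53 i$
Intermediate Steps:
$s = -91$ ($s = -80 - 11 = -91$)
$t = i \sqrt{11563}$ ($t = \sqrt{-11894 + 331} = \sqrt{-11563} = i \sqrt{11563} \approx 107.53 i$)
$\left(t - y\right) - G{\left(s \right)} = \left(i \sqrt{11563} - -114604\right) - \frac{1}{-558 - 91} = \left(i \sqrt{11563} + 114604\right) - \frac{1}{-649} = \left(114604 + i \sqrt{11563}\right) - - \frac{1}{649} = \left(114604 + i \sqrt{11563}\right) + \frac{1}{649} = \frac{74377997}{649} + i \sqrt{11563}$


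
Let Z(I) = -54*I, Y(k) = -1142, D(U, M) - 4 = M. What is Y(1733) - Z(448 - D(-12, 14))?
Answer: 22078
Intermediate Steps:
D(U, M) = 4 + M
Y(1733) - Z(448 - D(-12, 14)) = -1142 - (-54)*(448 - (4 + 14)) = -1142 - (-54)*(448 - 1*18) = -1142 - (-54)*(448 - 18) = -1142 - (-54)*430 = -1142 - 1*(-23220) = -1142 + 23220 = 22078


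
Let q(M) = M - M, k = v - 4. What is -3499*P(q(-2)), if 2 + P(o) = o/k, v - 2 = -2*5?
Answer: 6998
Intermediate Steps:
v = -8 (v = 2 - 2*5 = 2 - 10 = -8)
k = -12 (k = -8 - 4 = -12)
q(M) = 0
P(o) = -2 - o/12 (P(o) = -2 + o/(-12) = -2 + o*(-1/12) = -2 - o/12)
-3499*P(q(-2)) = -3499*(-2 - 1/12*0) = -3499*(-2 + 0) = -3499*(-2) = 6998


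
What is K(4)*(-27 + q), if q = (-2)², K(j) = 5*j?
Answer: -460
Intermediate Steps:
q = 4
K(4)*(-27 + q) = (5*4)*(-27 + 4) = 20*(-23) = -460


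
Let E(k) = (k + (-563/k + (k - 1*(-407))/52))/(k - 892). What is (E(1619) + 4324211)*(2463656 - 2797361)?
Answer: -44159528495492572665/30602338 ≈ -1.4430e+12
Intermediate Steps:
E(k) = (407/52 - 563/k + 53*k/52)/(-892 + k) (E(k) = (k + (-563/k + (k + 407)*(1/52)))/(-892 + k) = (k + (-563/k + (407 + k)*(1/52)))/(-892 + k) = (k + (-563/k + (407/52 + k/52)))/(-892 + k) = (k + (407/52 - 563/k + k/52))/(-892 + k) = (407/52 - 563/k + 53*k/52)/(-892 + k))
(E(1619) + 4324211)*(2463656 - 2797361) = ((1/52)*(-29276 + 53*1619**2 + 407*1619)/(1619*(-892 + 1619)) + 4324211)*(2463656 - 2797361) = ((1/52)*(1/1619)*(-29276 + 53*2621161 + 658933)/727 + 4324211)*(-333705) = ((1/52)*(1/1619)*(1/727)*(-29276 + 138921533 + 658933) + 4324211)*(-333705) = ((1/52)*(1/1619)*(1/727)*139551190 + 4324211)*(-333705) = (69775595/30602338 + 4324211)*(-333705) = (132331036380913/30602338)*(-333705) = -44159528495492572665/30602338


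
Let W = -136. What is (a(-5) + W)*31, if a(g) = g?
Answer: -4371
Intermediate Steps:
(a(-5) + W)*31 = (-5 - 136)*31 = -141*31 = -4371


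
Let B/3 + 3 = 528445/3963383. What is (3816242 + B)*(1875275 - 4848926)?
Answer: -44977049992692106674/3963383 ≈ -1.1348e+13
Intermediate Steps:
B = -34085112/3963383 (B = -9 + 3*(528445/3963383) = -9 + 1585335/3963383 = -34085112/3963383 ≈ -8.6000)
(3816242 + B)*(1875275 - 4848926) = (3816242 - 34085112/3963383)*(1875275 - 4848926) = (15125194581574/3963383)*(-2973651) = -44977049992692106674/3963383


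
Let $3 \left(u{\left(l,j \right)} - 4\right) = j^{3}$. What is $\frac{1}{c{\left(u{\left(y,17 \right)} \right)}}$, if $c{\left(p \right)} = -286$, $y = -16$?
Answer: $- \frac{1}{286} \approx -0.0034965$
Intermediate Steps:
$u{\left(l,j \right)} = 4 + \frac{j^{3}}{3}$
$\frac{1}{c{\left(u{\left(y,17 \right)} \right)}} = \frac{1}{-286} = - \frac{1}{286}$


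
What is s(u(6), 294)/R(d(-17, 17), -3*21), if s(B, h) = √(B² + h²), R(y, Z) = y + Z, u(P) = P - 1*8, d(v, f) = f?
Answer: -√21610/23 ≈ -6.3914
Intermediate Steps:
u(P) = -8 + P (u(P) = P - 8 = -8 + P)
R(y, Z) = Z + y
s(u(6), 294)/R(d(-17, 17), -3*21) = √((-8 + 6)² + 294²)/(-3*21 + 17) = √((-2)² + 86436)/(-63 + 17) = √(4 + 86436)/(-46) = √86440*(-1/46) = (2*√21610)*(-1/46) = -√21610/23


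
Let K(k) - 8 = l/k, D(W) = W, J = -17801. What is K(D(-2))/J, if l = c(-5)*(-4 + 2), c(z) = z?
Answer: -3/17801 ≈ -0.00016853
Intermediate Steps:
l = 10 (l = -5*(-4 + 2) = -5*(-2) = 10)
K(k) = 8 + 10/k
K(D(-2))/J = (8 + 10/(-2))/(-17801) = (8 + 10*(-½))*(-1/17801) = (8 - 5)*(-1/17801) = 3*(-1/17801) = -3/17801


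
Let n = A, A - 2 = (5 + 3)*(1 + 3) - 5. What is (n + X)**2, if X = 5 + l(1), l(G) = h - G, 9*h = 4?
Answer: 90601/81 ≈ 1118.5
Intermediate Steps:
h = 4/9 (h = (1/9)*4 = 4/9 ≈ 0.44444)
l(G) = 4/9 - G
X = 40/9 (X = 5 + (4/9 - 1*1) = 5 + (4/9 - 1) = 5 - 5/9 = 40/9 ≈ 4.4444)
A = 29 (A = 2 + ((5 + 3)*(1 + 3) - 5) = 2 + (8*4 - 5) = 2 + (32 - 5) = 2 + 27 = 29)
n = 29
(n + X)**2 = (29 + 40/9)**2 = (301/9)**2 = 90601/81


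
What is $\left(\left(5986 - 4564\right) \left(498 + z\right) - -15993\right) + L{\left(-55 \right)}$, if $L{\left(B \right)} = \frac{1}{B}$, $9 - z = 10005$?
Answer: $- \frac{741958966}{55} \approx -1.349 \cdot 10^{7}$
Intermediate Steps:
$z = -9996$ ($z = 9 - 10005 = -9996$)
$\left(\left(5986 - 4564\right) \left(498 + z\right) - -15993\right) + L{\left(-55 \right)} = \left(\left(5986 - 4564\right) \left(498 - 9996\right) - -15993\right) + \frac{1}{-55} = \left(1422 \left(-9498\right) + 15993\right) - \frac{1}{55} = \left(-13506156 + 15993\right) - \frac{1}{55} = -13490163 - \frac{1}{55} = - \frac{741958966}{55}$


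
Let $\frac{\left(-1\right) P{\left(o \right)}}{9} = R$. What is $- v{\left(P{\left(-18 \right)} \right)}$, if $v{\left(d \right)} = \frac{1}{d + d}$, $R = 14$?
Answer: $\frac{1}{252} \approx 0.0039683$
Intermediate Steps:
$P{\left(o \right)} = -126$ ($P{\left(o \right)} = \left(-9\right) 14 = -126$)
$v{\left(d \right)} = \frac{1}{2 d}$
$- v{\left(P{\left(-18 \right)} \right)} = - \frac{1}{2 \left(-126\right)} = - \frac{-1}{2 \cdot 126} = \left(-1\right) \left(- \frac{1}{252}\right) = \frac{1}{252}$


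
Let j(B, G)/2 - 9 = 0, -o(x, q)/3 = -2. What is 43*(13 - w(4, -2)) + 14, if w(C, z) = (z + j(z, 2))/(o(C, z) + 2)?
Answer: 487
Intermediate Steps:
o(x, q) = 6 (o(x, q) = -3*(-2) = 6)
j(B, G) = 18 (j(B, G) = 18 + 2*0 = 18 + 0 = 18)
w(C, z) = 9/4 + z/8 (w(C, z) = (z + 18)/(6 + 2) = (18 + z)/8 = (18 + z)*(1/8) = 9/4 + z/8)
43*(13 - w(4, -2)) + 14 = 43*(13 - (9/4 + (1/8)*(-2))) + 14 = 43*(13 - (9/4 - 1/4)) + 14 = 43*(13 - 1*2) + 14 = 43*(13 - 2) + 14 = 43*11 + 14 = 473 + 14 = 487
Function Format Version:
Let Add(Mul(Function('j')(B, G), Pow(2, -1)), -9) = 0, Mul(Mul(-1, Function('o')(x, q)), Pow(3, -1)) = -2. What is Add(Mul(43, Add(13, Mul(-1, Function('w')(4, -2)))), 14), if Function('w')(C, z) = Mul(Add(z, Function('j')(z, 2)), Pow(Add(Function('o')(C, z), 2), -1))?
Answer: 487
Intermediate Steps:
Function('o')(x, q) = 6 (Function('o')(x, q) = Mul(-3, -2) = 6)
Function('j')(B, G) = 18 (Function('j')(B, G) = Add(18, Mul(2, 0)) = Add(18, 0) = 18)
Function('w')(C, z) = Add(Rational(9, 4), Mul(Rational(1, 8), z)) (Function('w')(C, z) = Mul(Add(z, 18), Pow(Add(6, 2), -1)) = Mul(Add(18, z), Pow(8, -1)) = Mul(Add(18, z), Rational(1, 8)) = Add(Rational(9, 4), Mul(Rational(1, 8), z)))
Add(Mul(43, Add(13, Mul(-1, Function('w')(4, -2)))), 14) = Add(Mul(43, Add(13, Mul(-1, Add(Rational(9, 4), Mul(Rational(1, 8), -2))))), 14) = Add(Mul(43, Add(13, Mul(-1, Add(Rational(9, 4), Rational(-1, 4))))), 14) = Add(Mul(43, Add(13, Mul(-1, 2))), 14) = Add(Mul(43, Add(13, -2)), 14) = Add(Mul(43, 11), 14) = Add(473, 14) = 487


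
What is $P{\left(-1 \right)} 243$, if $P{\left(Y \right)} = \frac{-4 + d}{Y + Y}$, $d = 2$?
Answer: $243$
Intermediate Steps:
$P{\left(Y \right)} = - \frac{1}{Y}$ ($P{\left(Y \right)} = \frac{-4 + 2}{Y + Y} = - \frac{2}{2 Y} = - 2 \frac{1}{2 Y} = - \frac{1}{Y}$)
$P{\left(-1 \right)} 243 = - \frac{1}{-1} \cdot 243 = \left(-1\right) \left(-1\right) 243 = 1 \cdot 243 = 243$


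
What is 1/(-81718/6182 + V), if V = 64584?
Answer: 3091/199588285 ≈ 1.5487e-5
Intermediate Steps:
1/(-81718/6182 + V) = 1/(-81718/6182 + 64584) = 1/(-81718*1/6182 + 64584) = 1/(-40859/3091 + 64584) = 1/(199588285/3091) = 3091/199588285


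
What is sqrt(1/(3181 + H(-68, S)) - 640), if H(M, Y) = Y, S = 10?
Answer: I*sqrt(6516784649)/3191 ≈ 25.298*I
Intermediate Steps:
sqrt(1/(3181 + H(-68, S)) - 640) = sqrt(1/(3181 + 10) - 640) = sqrt(1/3191 - 640) = sqrt(-2042239/3191) = I*sqrt(6516784649)/3191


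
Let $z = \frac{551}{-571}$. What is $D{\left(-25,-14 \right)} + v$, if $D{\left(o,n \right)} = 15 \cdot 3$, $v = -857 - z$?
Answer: $- \frac{463101}{571} \approx -811.04$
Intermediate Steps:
$z = - \frac{551}{571}$ ($z = 551 \left(- \frac{1}{571}\right) = - \frac{551}{571} \approx -0.96497$)
$v = - \frac{488796}{571}$ ($v = -857 - - \frac{551}{571} = -857 + \frac{551}{571} = - \frac{488796}{571} \approx -856.04$)
$D{\left(o,n \right)} = 45$
$D{\left(-25,-14 \right)} + v = 45 - \frac{488796}{571} = - \frac{463101}{571}$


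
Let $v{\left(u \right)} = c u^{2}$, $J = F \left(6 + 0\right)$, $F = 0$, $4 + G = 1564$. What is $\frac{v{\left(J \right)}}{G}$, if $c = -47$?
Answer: $0$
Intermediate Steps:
$G = 1560$ ($G = -4 + 1564 = 1560$)
$J = 0$ ($J = 0 \left(6 + 0\right) = 0 \cdot 6 = 0$)
$v{\left(u \right)} = - 47 u^{2}$
$\frac{v{\left(J \right)}}{G} = \frac{\left(-47\right) 0^{2}}{1560} = \left(-47\right) 0 \cdot \frac{1}{1560} = 0 \cdot \frac{1}{1560} = 0$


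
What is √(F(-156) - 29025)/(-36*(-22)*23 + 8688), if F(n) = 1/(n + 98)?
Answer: I*√97640158/1560432 ≈ 0.0063324*I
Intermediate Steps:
F(n) = 1/(98 + n)
√(F(-156) - 29025)/(-36*(-22)*23 + 8688) = √(1/(98 - 156) - 29025)/(-36*(-22)*23 + 8688) = √(1/(-58) - 29025)/(792*23 + 8688) = √(-1/58 - 29025)/(18216 + 8688) = √(-1683451/58)/26904 = (I*√97640158/58)*(1/26904) = I*√97640158/1560432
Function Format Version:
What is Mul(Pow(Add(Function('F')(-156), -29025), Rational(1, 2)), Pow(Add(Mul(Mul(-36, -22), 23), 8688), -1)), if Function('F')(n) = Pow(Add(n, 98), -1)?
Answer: Mul(Rational(1, 1560432), I, Pow(97640158, Rational(1, 2))) ≈ Mul(0.0063324, I)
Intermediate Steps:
Function('F')(n) = Pow(Add(98, n), -1)
Mul(Pow(Add(Function('F')(-156), -29025), Rational(1, 2)), Pow(Add(Mul(Mul(-36, -22), 23), 8688), -1)) = Mul(Pow(Add(Pow(Add(98, -156), -1), -29025), Rational(1, 2)), Pow(Add(Mul(Mul(-36, -22), 23), 8688), -1)) = Mul(Pow(Add(Pow(-58, -1), -29025), Rational(1, 2)), Pow(Add(Mul(792, 23), 8688), -1)) = Mul(Pow(Add(Rational(-1, 58), -29025), Rational(1, 2)), Pow(Add(18216, 8688), -1)) = Mul(Pow(Rational(-1683451, 58), Rational(1, 2)), Pow(26904, -1)) = Mul(Mul(Rational(1, 58), I, Pow(97640158, Rational(1, 2))), Rational(1, 26904)) = Mul(Rational(1, 1560432), I, Pow(97640158, Rational(1, 2)))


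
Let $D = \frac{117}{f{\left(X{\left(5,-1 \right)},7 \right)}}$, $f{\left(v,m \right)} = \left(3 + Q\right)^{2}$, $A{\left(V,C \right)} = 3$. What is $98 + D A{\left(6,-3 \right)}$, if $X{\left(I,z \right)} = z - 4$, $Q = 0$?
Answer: $137$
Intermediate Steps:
$X{\left(I,z \right)} = -4 + z$ ($X{\left(I,z \right)} = z - 4 = -4 + z$)
$f{\left(v,m \right)} = 9$ ($f{\left(v,m \right)} = \left(3 + 0\right)^{2} = 3^{2} = 9$)
$D = 13$ ($D = \frac{117}{9} = 117 \cdot \frac{1}{9} = 13$)
$98 + D A{\left(6,-3 \right)} = 98 + 13 \cdot 3 = 98 + 39 = 137$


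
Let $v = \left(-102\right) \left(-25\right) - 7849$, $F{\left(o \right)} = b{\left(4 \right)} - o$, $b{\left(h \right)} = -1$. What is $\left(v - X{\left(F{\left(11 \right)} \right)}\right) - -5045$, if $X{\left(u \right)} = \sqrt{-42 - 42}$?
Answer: $-254 - 2 i \sqrt{21} \approx -254.0 - 9.1651 i$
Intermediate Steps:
$F{\left(o \right)} = -1 - o$
$X{\left(u \right)} = 2 i \sqrt{21}$ ($X{\left(u \right)} = \sqrt{-84} = 2 i \sqrt{21}$)
$v = -5299$ ($v = 2550 - 7849 = -5299$)
$\left(v - X{\left(F{\left(11 \right)} \right)}\right) - -5045 = \left(-5299 - 2 i \sqrt{21}\right) - -5045 = \left(-5299 - 2 i \sqrt{21}\right) + 5045 = -254 - 2 i \sqrt{21}$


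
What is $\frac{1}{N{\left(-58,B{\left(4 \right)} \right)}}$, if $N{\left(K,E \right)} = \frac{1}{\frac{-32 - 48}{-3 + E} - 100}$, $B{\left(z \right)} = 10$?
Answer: $- \frac{780}{7} \approx -111.43$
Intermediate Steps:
$N{\left(K,E \right)} = \frac{1}{-100 - \frac{80}{-3 + E}}$ ($N{\left(K,E \right)} = \frac{1}{- \frac{80}{-3 + E} - 100} = \frac{1}{-100 - \frac{80}{-3 + E}}$)
$\frac{1}{N{\left(-58,B{\left(4 \right)} \right)}} = \frac{1}{\frac{1}{20} \frac{1}{-11 + 5 \cdot 10} \left(3 - 10\right)} = \frac{1}{\frac{1}{20} \frac{1}{-11 + 50} \left(3 - 10\right)} = \frac{1}{\frac{1}{20} \cdot \frac{1}{39} \left(-7\right)} = \frac{1}{- \frac{7}{780}} = - \frac{780}{7}$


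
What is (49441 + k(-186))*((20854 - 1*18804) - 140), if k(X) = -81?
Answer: 94277600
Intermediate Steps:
(49441 + k(-186))*((20854 - 1*18804) - 140) = (49441 - 81)*((20854 - 1*18804) - 140) = 49360*((20854 - 18804) - 140) = 49360*(2050 - 140) = 49360*1910 = 94277600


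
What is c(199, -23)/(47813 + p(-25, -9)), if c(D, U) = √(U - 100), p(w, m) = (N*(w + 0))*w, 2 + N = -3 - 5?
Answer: I*√123/41563 ≈ 0.00026684*I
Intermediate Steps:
N = -10 (N = -2 + (-3 - 5) = -2 - 8 = -10)
p(w, m) = -10*w² (p(w, m) = (-10*(w + 0))*w = (-10*w)*w = -10*w²)
c(D, U) = √(-100 + U)
c(199, -23)/(47813 + p(-25, -9)) = √(-100 - 23)/(47813 - 10*(-25)²) = √(-123)/(47813 - 10*625) = (I*√123)/(47813 - 6250) = (I*√123)/41563 = (I*√123)*(1/41563) = I*√123/41563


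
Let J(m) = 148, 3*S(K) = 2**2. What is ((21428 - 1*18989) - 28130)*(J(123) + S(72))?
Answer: -11509568/3 ≈ -3.8365e+6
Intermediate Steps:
S(K) = 4/3 (S(K) = (1/3)*2**2 = (1/3)*4 = 4/3)
((21428 - 1*18989) - 28130)*(J(123) + S(72)) = ((21428 - 1*18989) - 28130)*(148 + 4/3) = ((21428 - 18989) - 28130)*(448/3) = (2439 - 28130)*(448/3) = -25691*448/3 = -11509568/3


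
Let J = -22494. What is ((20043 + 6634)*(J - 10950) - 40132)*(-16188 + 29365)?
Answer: -11756858312440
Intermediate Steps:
((20043 + 6634)*(J - 10950) - 40132)*(-16188 + 29365) = ((20043 + 6634)*(-22494 - 10950) - 40132)*(-16188 + 29365) = (26677*(-33444) - 40132)*13177 = (-892185588 - 40132)*13177 = -892225720*13177 = -11756858312440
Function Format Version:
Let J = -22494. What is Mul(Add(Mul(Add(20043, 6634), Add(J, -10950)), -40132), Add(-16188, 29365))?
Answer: -11756858312440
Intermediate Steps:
Mul(Add(Mul(Add(20043, 6634), Add(J, -10950)), -40132), Add(-16188, 29365)) = Mul(Add(Mul(Add(20043, 6634), Add(-22494, -10950)), -40132), Add(-16188, 29365)) = Mul(Add(Mul(26677, -33444), -40132), 13177) = Mul(Add(-892185588, -40132), 13177) = Mul(-892225720, 13177) = -11756858312440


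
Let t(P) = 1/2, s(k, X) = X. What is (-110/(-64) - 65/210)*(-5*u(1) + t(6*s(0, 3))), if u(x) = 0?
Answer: 947/1344 ≈ 0.70461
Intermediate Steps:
t(P) = ½
(-110/(-64) - 65/210)*(-5*u(1) + t(6*s(0, 3))) = (-110/(-64) - 65/210)*(-5*0 + ½) = (-110*(-1/64) - 65*1/210)*(0 + ½) = (55/32 - 13/42)*(½) = (947/672)*(½) = 947/1344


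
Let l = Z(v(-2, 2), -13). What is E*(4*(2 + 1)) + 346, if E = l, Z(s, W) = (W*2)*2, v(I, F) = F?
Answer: -278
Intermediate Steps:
Z(s, W) = 4*W (Z(s, W) = (2*W)*2 = 4*W)
l = -52 (l = 4*(-13) = -52)
E = -52
E*(4*(2 + 1)) + 346 = -208*(2 + 1) + 346 = -208*3 + 346 = -52*12 + 346 = -624 + 346 = -278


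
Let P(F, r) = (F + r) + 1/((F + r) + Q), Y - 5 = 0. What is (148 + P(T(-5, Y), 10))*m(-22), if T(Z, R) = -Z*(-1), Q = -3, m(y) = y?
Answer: -3377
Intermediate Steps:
Y = 5 (Y = 5 + 0 = 5)
T(Z, R) = Z
P(F, r) = F + r + 1/(-3 + F + r) (P(F, r) = (F + r) + 1/((F + r) - 3) = (F + r) + 1/(-3 + F + r) = F + r + 1/(-3 + F + r))
(148 + P(T(-5, Y), 10))*m(-22) = (148 + (1 + (-5)**2 + 10**2 - 3*(-5) - 3*10 + 2*(-5)*10)/(-3 - 5 + 10))*(-22) = (148 + (1 + 25 + 100 + 15 - 30 - 100)/2)*(-22) = (148 + (1/2)*11)*(-22) = (148 + 11/2)*(-22) = (307/2)*(-22) = -3377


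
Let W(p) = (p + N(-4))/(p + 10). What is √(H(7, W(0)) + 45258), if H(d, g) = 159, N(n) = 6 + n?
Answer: √45417 ≈ 213.11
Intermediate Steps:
W(p) = (2 + p)/(10 + p) (W(p) = (p + (6 - 4))/(p + 10) = (p + 2)/(10 + p) = (2 + p)/(10 + p))
√(H(7, W(0)) + 45258) = √(159 + 45258) = √45417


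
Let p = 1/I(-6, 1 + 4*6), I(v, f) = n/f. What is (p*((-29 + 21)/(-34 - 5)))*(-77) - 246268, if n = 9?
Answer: -86455468/351 ≈ -2.4631e+5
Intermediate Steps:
I(v, f) = 9/f
p = 25/9 (p = 1/(9/(1 + 4*6)) = 1/(9/(1 + 24)) = 1/(9/25) = 25/9 ≈ 2.7778)
(p*((-29 + 21)/(-34 - 5)))*(-77) - 246268 = (25*((-29 + 21)/(-34 - 5))/9)*(-77) - 246268 = (25*(-8/(-39))/9)*(-77) - 246268 = (25*(-8*(-1/39))/9)*(-77) - 246268 = ((25/9)*(8/39))*(-77) - 246268 = (200/351)*(-77) - 246268 = -15400/351 - 246268 = -86455468/351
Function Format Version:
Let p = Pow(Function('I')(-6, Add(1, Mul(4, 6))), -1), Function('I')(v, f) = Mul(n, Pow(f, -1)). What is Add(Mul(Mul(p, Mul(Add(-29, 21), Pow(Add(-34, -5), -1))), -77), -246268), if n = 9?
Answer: Rational(-86455468, 351) ≈ -2.4631e+5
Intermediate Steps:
Function('I')(v, f) = Mul(9, Pow(f, -1))
p = Rational(25, 9) (p = Pow(Mul(9, Pow(Add(1, Mul(4, 6)), -1)), -1) = Pow(Mul(9, Pow(Add(1, 24), -1)), -1) = Pow(Mul(9, Pow(25, -1)), -1) = Pow(Mul(9, Rational(1, 25)), -1) = Pow(Rational(9, 25), -1) = Rational(25, 9) ≈ 2.7778)
Add(Mul(Mul(p, Mul(Add(-29, 21), Pow(Add(-34, -5), -1))), -77), -246268) = Add(Mul(Mul(Rational(25, 9), Mul(Add(-29, 21), Pow(Add(-34, -5), -1))), -77), -246268) = Add(Mul(Mul(Rational(25, 9), Mul(-8, Pow(-39, -1))), -77), -246268) = Add(Mul(Mul(Rational(25, 9), Mul(-8, Rational(-1, 39))), -77), -246268) = Add(Mul(Mul(Rational(25, 9), Rational(8, 39)), -77), -246268) = Add(Mul(Rational(200, 351), -77), -246268) = Add(Rational(-15400, 351), -246268) = Rational(-86455468, 351)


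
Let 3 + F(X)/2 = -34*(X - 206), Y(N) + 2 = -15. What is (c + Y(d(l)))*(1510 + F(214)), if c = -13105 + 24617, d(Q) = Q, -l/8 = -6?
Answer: 11035200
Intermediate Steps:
l = 48 (l = -8*(-6) = 48)
Y(N) = -17 (Y(N) = -2 - 15 = -17)
c = 11512
F(X) = 14002 - 68*X (F(X) = -6 + 2*(-34*(X - 206)) = -6 + 2*(-34*(-206 + X)) = -6 + 2*(7004 - 34*X) = -6 + (14008 - 68*X) = 14002 - 68*X)
(c + Y(d(l)))*(1510 + F(214)) = (11512 - 17)*(1510 + (14002 - 68*214)) = 11495*(1510 + (14002 - 14552)) = 11495*(1510 - 550) = 11495*960 = 11035200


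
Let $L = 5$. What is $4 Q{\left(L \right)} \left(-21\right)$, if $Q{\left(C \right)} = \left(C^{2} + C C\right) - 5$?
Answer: $-3780$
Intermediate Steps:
$Q{\left(C \right)} = -5 + 2 C^{2}$ ($Q{\left(C \right)} = \left(C^{2} + C^{2}\right) - 5 = 2 C^{2} - 5 = -5 + 2 C^{2}$)
$4 Q{\left(L \right)} \left(-21\right) = 4 \left(-5 + 2 \cdot 5^{2}\right) \left(-21\right) = 4 \left(-5 + 2 \cdot 25\right) \left(-21\right) = 4 \left(-5 + 50\right) \left(-21\right) = 4 \cdot 45 \left(-21\right) = 180 \left(-21\right) = -3780$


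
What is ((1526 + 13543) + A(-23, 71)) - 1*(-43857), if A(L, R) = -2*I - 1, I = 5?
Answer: 58915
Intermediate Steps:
A(L, R) = -11 (A(L, R) = -2*5 - 1 = -10 - 1 = -11)
((1526 + 13543) + A(-23, 71)) - 1*(-43857) = ((1526 + 13543) - 11) - 1*(-43857) = (15069 - 11) + 43857 = 15058 + 43857 = 58915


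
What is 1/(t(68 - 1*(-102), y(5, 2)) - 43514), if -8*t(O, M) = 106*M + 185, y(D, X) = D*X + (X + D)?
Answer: -8/350099 ≈ -2.2851e-5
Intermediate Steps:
y(D, X) = D + X + D*X (y(D, X) = D*X + (D + X) = D + X + D*X)
t(O, M) = -185/8 - 53*M/4 (t(O, M) = -(106*M + 185)/8 = -(185 + 106*M)/8 = -185/8 - 53*M/4)
1/(t(68 - 1*(-102), y(5, 2)) - 43514) = 1/((-185/8 - 53*(5 + 2 + 5*2)/4) - 43514) = 1/((-185/8 - 53*(5 + 2 + 10)/4) - 43514) = 1/((-185/8 - 53/4*17) - 43514) = 1/((-185/8 - 901/4) - 43514) = 1/(-1987/8 - 43514) = 1/(-350099/8) = -8/350099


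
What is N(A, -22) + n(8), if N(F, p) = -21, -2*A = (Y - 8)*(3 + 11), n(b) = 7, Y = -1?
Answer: -14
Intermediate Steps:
A = 63 (A = -(-1 - 8)*(3 + 11)/2 = -(-9)*14/2 = -½*(-126) = 63)
N(A, -22) + n(8) = -21 + 7 = -14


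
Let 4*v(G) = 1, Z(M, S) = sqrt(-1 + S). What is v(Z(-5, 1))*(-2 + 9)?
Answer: 7/4 ≈ 1.7500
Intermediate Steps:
v(G) = 1/4 (v(G) = (1/4)*1 = 1/4)
v(Z(-5, 1))*(-2 + 9) = (-2 + 9)/4 = (1/4)*7 = 7/4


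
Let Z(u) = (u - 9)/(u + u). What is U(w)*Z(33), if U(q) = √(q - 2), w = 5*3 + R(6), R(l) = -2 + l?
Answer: 4*√17/11 ≈ 1.4993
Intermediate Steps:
Z(u) = (-9 + u)/(2*u) (Z(u) = (-9 + u)/((2*u)) = (-9 + u)*(1/(2*u)) = (-9 + u)/(2*u))
w = 19 (w = 5*3 + (-2 + 6) = 15 + 4 = 19)
U(q) = √(-2 + q)
U(w)*Z(33) = √(-2 + 19)*((½)*(-9 + 33)/33) = √17*((½)*(1/33)*24) = √17*(4/11) = 4*√17/11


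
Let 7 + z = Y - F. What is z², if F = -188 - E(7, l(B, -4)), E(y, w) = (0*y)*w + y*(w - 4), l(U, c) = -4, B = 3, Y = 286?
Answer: 168921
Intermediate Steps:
E(y, w) = y*(-4 + w) (E(y, w) = 0*w + y*(-4 + w) = 0 + y*(-4 + w) = y*(-4 + w))
F = -132 (F = -188 - 7*(-4 - 4) = -188 - 7*(-8) = -188 - 1*(-56) = -188 + 56 = -132)
z = 411 (z = -7 + (286 - 1*(-132)) = -7 + (286 + 132) = -7 + 418 = 411)
z² = 411² = 168921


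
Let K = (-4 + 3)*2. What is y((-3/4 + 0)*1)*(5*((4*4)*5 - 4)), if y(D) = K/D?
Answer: 3040/3 ≈ 1013.3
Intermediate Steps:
K = -2 (K = -1*2 = -2)
y(D) = -2/D
y((-3/4 + 0)*1)*(5*((4*4)*5 - 4)) = (-2/(-3/4 + 0))*(5*((4*4)*5 - 4)) = (-2/(-3*1/4 + 0))*(5*(16*5 - 4)) = (-2/(-3/4 + 0))*(5*(80 - 4)) = (-2/((-3/4*1)))*(5*76) = -2/(-3/4)*380 = -2*(-4/3)*380 = (8/3)*380 = 3040/3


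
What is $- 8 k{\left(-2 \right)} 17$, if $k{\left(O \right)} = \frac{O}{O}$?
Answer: $-136$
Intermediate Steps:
$k{\left(O \right)} = 1$
$- 8 k{\left(-2 \right)} 17 = \left(-8\right) 1 \cdot 17 = \left(-8\right) 17 = -136$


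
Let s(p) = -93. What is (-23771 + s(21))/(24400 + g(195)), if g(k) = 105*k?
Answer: -23864/44875 ≈ -0.53179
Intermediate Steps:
(-23771 + s(21))/(24400 + g(195)) = (-23771 - 93)/(24400 + 105*195) = -23864/(24400 + 20475) = -23864/44875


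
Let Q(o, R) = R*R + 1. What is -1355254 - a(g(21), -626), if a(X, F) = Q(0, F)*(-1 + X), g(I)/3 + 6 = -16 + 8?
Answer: 15495457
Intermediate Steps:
Q(o, R) = 1 + R² (Q(o, R) = R² + 1 = 1 + R²)
g(I) = -42 (g(I) = -18 + 3*(-16 + 8) = -18 + 3*(-8) = -18 - 24 = -42)
a(X, F) = (1 + F²)*(-1 + X)
-1355254 - a(g(21), -626) = -1355254 - (1 + (-626)²)*(-1 - 42) = -1355254 - (1 + 391876)*(-43) = -1355254 - 391877*(-43) = -1355254 - 1*(-16850711) = -1355254 + 16850711 = 15495457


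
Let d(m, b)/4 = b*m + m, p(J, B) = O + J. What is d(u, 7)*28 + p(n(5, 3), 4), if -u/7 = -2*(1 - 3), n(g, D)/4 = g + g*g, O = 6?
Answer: -24962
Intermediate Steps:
n(g, D) = 4*g + 4*g² (n(g, D) = 4*(g + g*g) = 4*(g + g²) = 4*g + 4*g²)
p(J, B) = 6 + J
u = -28 (u = -(-14)*(1 - 3) = -(-14)*(-2) = -7*4 = -28)
d(m, b) = 4*m + 4*b*m (d(m, b) = 4*(b*m + m) = 4*(m + b*m) = 4*m + 4*b*m)
d(u, 7)*28 + p(n(5, 3), 4) = (4*(-28)*(1 + 7))*28 + (6 + 4*5*(1 + 5)) = (4*(-28)*8)*28 + (6 + 4*5*6) = -896*28 + (6 + 120) = -25088 + 126 = -24962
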